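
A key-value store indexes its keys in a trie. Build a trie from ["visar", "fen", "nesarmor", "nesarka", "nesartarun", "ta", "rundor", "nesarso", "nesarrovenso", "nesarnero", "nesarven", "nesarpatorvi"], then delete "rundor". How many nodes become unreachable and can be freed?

6

A node on "rundor"'s path can go only if nothing else ends at it or branches off below it.
No other word shares any prefix with "rundor", so all 6 of its nodes go.
Nodes removed: 6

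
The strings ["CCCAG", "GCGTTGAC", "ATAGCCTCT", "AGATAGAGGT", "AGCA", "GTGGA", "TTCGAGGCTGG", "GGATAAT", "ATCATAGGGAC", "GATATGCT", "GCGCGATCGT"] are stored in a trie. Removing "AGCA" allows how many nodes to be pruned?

Walk "AGCA" from the leaf back toward the root, removing each node that no remaining word uses.
The suffix "CA" (2 nodes) is used only by "AGCA"; the node for "AG" still has the child "A", so pruning stops there.
Nodes removed: 2

2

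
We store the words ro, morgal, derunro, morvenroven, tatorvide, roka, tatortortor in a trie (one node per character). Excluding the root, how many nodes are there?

40

Count nodes per top-level branch (shared prefixes stored once):
  'd'-branch (derunro): 7 nodes
  'm'-branch (morgal, morvenroven): 14 nodes
  'r'-branch (ro, roka): 4 nodes
  't'-branch (tatortortor, tatorvide): 15 nodes
Sum: 40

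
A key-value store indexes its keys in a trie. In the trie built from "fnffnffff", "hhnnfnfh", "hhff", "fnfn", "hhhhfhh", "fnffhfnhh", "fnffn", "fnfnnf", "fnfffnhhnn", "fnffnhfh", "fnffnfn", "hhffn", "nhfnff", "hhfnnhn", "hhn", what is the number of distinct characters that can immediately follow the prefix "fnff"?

3

Follow the path "fnff" to its node, then look at its outgoing edges.
Distinct next characters after "fnff": f, h, n.
That node has 3 child edges.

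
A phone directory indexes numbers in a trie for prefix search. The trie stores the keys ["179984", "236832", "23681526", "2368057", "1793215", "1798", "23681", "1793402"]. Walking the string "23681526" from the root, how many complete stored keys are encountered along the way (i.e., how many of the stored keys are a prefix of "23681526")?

2

Walk "23681526" from the root; an end-of-word marker is hit whenever a stored word is a prefix of "23681526".
Prefixes of the query that are stored words: "23681", "23681526"
Count: 2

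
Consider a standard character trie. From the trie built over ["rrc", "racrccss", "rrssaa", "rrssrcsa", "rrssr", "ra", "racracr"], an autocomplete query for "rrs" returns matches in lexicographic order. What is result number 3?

rrssrcsa

Words with prefix "rrs", in lexicographic order: "rrssaa", "rrssr", "rrssrcsa"
The 3rd is rrssrcsa.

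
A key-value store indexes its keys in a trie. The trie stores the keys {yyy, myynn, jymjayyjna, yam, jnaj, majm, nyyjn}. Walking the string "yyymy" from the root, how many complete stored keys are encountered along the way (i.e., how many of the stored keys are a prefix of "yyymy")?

1

Traverse "yyymy" character by character; count nodes along the way that are marked as word ends.
Prefixes of the query that are stored words: "yyy"
Count: 1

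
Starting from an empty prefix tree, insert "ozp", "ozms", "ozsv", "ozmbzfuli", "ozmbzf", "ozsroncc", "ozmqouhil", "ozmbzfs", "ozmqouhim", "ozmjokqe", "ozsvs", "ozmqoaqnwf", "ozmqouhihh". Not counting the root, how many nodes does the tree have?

Count nodes per top-level branch (shared prefixes stored once):
  'o'-branch (ozmbzf, ozmbzfs, ozmbzfuli, ozmjokqe, ozmqoaqnwf, ozmqouhihh, ozmqouhil, ozmqouhim, ozms, ozp, ozsroncc, ozsv, ozsvs): 39 nodes
Sum: 39

39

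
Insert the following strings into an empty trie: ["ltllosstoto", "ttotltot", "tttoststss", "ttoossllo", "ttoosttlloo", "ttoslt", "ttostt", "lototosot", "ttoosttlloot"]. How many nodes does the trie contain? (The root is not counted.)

Insert word by word; a character creates a node only if that edge doesn't already exist:
  "ltllosstoto" → 11 new (l, t, l, l, o, s, s, t, o, t, o)
  "ttotltot" → 8 new (t, t, o, t, l, t, o, t)
  "tttoststss" → prefix "tt" already present; 8 new (t, o, s, t, s, t, s, s)
  "ttoossllo" → prefix "tto" already present; 6 new (o, s, s, l, l, o)
  "ttoosttlloo" → prefix "ttoos" already present; 6 new (t, t, l, l, o, o)
  "ttoslt" → prefix "tto" already present; 3 new (s, l, t)
  "ttostt" → prefix "ttos" already present; 2 new (t, t)
  "lototosot" → prefix "l" already present; 8 new (o, t, o, t, o, s, o, t)
  "ttoosttlloot" → prefix "ttoosttlloo" already present; 1 new (t)
Total nodes = 11 + 8 + 8 + 6 + 6 + 3 + 2 + 8 + 1 = 53

53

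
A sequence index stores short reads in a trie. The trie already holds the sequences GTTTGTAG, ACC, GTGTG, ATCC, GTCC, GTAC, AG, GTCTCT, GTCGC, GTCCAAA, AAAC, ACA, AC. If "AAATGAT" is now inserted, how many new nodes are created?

4

The longest prefix of "AAATGAT" already in the trie is "AAA" (length 3).
So 7 − 3 = 4 new nodes.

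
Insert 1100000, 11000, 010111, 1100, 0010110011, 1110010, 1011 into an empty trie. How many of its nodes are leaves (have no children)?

5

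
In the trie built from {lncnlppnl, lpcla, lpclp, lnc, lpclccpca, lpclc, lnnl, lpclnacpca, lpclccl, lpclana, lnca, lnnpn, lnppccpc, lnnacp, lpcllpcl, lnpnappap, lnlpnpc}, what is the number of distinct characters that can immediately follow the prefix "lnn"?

The children of the "lnn" node are the distinct next characters among strings starting with "lnn".
Distinct next characters after "lnn": a, l, p.
That node has 3 child edges.

3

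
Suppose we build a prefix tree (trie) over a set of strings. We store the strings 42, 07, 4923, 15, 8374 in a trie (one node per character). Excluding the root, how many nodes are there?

13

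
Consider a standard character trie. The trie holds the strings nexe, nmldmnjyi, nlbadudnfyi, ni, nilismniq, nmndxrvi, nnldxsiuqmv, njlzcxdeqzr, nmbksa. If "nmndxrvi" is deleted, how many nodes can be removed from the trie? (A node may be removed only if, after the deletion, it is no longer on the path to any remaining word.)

6

After clearing the end-marker at "nmndxrvi", prune upward until reaching a node still needed by another word.
The suffix "ndxrvi" (6 nodes) is used only by "nmndxrvi"; the node for "nm" still has the child "l", so pruning stops there.
Nodes removed: 6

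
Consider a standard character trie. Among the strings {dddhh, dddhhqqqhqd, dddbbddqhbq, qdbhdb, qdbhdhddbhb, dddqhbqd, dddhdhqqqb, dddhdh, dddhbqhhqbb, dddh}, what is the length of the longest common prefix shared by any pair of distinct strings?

6

The deepest shared node is where two words last agree before diverging.
"dddhdh" and "dddhdhqqqb" agree on "dddhdh" (6 characters) before diverging; nothing deeper is shared.
Longest shared-prefix length: 6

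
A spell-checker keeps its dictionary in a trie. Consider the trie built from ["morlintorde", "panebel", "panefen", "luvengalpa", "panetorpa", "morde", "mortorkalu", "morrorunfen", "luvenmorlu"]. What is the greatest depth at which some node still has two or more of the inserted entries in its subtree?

5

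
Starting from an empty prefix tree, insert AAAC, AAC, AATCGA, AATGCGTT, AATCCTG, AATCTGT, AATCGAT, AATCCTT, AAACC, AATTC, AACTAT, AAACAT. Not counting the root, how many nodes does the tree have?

30

Count nodes per top-level branch (shared prefixes stored once):
  'A'-branch (AAAC, AAACAT, AAACC, AAC, AACTAT, AATCCTG, AATCCTT, AATCGA, AATCGAT, AATCTGT, AATGCGTT, AATTC): 30 nodes
Sum: 30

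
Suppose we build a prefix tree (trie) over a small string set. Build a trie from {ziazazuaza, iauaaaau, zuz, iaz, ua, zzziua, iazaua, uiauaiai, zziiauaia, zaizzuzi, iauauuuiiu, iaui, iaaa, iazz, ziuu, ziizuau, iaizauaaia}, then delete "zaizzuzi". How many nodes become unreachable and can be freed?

A node on "zaizzuzi"'s path can go only if nothing else ends at it or branches off below it.
The suffix "aizzuzi" (7 nodes) is used only by "zaizzuzi"; the node for "z" still has the child "i", so pruning stops there.
Nodes removed: 7

7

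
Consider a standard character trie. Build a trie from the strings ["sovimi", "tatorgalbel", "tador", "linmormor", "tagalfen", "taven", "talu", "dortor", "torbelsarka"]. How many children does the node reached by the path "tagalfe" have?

1

The children of the "tagalfe" node are the distinct next characters among strings starting with "tagalfe".
Distinct next characters after "tagalfe": n.
That node has 1 child edge.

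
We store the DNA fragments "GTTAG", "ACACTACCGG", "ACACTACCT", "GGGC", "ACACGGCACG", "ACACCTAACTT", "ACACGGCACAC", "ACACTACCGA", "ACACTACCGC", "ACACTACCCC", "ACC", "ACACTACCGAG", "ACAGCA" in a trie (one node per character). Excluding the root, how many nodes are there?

43

Trace insertions, counting only characters that open a new branch:
  "GTTAG" → 5 new (G, T, T, A, G)
  "ACACTACCGG" → 10 new (A, C, A, C, T, A, C, C, G, G)
  "ACACTACCT" → prefix "ACACTACC" already present; 1 new (T)
  "GGGC" → prefix "G" already present; 3 new (G, G, C)
  "ACACGGCACG" → prefix "ACAC" already present; 6 new (G, G, C, A, C, G)
  "ACACCTAACTT" → prefix "ACAC" already present; 7 new (C, T, A, A, C, T, T)
  "ACACGGCACAC" → prefix "ACACGGCAC" already present; 2 new (A, C)
  "ACACTACCGA" → prefix "ACACTACCG" already present; 1 new (A)
  "ACACTACCGC" → prefix "ACACTACCG" already present; 1 new (C)
  "ACACTACCCC" → prefix "ACACTACC" already present; 2 new (C, C)
  "ACC" → prefix "AC" already present; 1 new (C)
  "ACACTACCGAG" → prefix "ACACTACCGA" already present; 1 new (G)
  "ACAGCA" → prefix "ACA" already present; 3 new (G, C, A)
Total nodes = 5 + 10 + 1 + 3 + 6 + 7 + 2 + 1 + 1 + 2 + 1 + 1 + 3 = 43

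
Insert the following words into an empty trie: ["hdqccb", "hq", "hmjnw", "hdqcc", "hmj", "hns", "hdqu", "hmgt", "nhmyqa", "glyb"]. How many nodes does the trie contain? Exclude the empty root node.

Count nodes per top-level branch (shared prefixes stored once):
  'g'-branch (glyb): 4 nodes
  'h'-branch (hdqcc, hdqccb, hdqu, hmgt, hmj, hmjnw, hns, hq): 16 nodes
  'n'-branch (nhmyqa): 6 nodes
Sum: 26

26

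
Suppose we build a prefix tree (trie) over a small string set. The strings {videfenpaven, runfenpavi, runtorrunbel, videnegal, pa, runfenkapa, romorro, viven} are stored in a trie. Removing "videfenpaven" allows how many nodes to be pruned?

8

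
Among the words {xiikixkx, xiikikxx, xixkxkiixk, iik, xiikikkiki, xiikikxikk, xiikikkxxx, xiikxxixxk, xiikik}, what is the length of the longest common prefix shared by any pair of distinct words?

7

Look for the deepest trie node that still has at least two words in its subtree.
e.g. "xiikikkiki" and "xiikikkxxx" share the prefix "xiikikk" of length 7; no pair shares a longer one.
Longest shared-prefix length: 7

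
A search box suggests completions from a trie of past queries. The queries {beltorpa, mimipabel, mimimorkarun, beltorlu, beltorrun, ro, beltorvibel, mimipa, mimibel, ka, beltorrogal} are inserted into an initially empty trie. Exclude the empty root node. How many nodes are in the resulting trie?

46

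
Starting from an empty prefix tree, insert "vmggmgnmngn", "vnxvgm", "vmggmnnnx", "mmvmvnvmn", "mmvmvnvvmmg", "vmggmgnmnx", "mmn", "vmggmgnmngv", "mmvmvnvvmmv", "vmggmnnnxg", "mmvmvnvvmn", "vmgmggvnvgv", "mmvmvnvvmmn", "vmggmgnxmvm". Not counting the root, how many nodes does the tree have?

Trace insertions, counting only characters that open a new branch:
  "vmggmgnmngn" → 11 new (v, m, g, g, m, g, n, m, n, g, n)
  "vnxvgm" → prefix "v" already present; 5 new (n, x, v, g, m)
  "vmggmnnnx" → prefix "vmggm" already present; 4 new (n, n, n, x)
  "mmvmvnvmn" → 9 new (m, m, v, m, v, n, v, m, n)
  "mmvmvnvvmmg" → prefix "mmvmvnv" already present; 4 new (v, m, m, g)
  "vmggmgnmnx" → prefix "vmggmgnmn" already present; 1 new (x)
  "mmn" → prefix "mm" already present; 1 new (n)
  "vmggmgnmngv" → prefix "vmggmgnmng" already present; 1 new (v)
  "mmvmvnvvmmv" → prefix "mmvmvnvvmm" already present; 1 new (v)
  "vmggmnnnxg" → prefix "vmggmnnnx" already present; 1 new (g)
  "mmvmvnvvmn" → prefix "mmvmvnvvm" already present; 1 new (n)
  "vmgmggvnvgv" → prefix "vmg" already present; 8 new (m, g, g, v, n, v, g, v)
  "mmvmvnvvmmn" → prefix "mmvmvnvvmm" already present; 1 new (n)
  "vmggmgnxmvm" → prefix "vmggmgn" already present; 4 new (x, m, v, m)
Total nodes = 11 + 5 + 4 + 9 + 4 + 1 + 1 + 1 + 1 + 1 + 1 + 8 + 1 + 4 = 52

52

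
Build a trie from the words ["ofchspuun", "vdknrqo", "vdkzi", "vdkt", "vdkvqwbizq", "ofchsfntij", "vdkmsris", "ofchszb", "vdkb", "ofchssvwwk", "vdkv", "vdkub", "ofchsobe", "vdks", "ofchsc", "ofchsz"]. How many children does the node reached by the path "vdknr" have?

The children of the "vdknr" node are the distinct next characters among strings starting with "vdknr".
Characters that immediately follow "vdknr" among the stored strings: {q}.
That node has 1 child edge.

1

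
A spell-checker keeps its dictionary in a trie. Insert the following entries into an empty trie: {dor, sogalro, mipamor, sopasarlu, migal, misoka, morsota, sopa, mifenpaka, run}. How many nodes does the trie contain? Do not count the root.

47

Count nodes per top-level branch (shared prefixes stored once):
  'd'-branch (dor): 3 nodes
  'm'-branch (mifenpaka, migal, mipamor, misoka, morsota): 27 nodes
  'r'-branch (run): 3 nodes
  's'-branch (sogalro, sopa, sopasarlu): 14 nodes
Sum: 47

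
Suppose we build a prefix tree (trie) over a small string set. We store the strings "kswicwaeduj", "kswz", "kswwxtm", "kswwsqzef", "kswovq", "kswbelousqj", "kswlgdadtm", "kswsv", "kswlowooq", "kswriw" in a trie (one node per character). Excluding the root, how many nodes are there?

Trace insertions, counting only characters that open a new branch:
  "kswicwaeduj" → 11 new (k, s, w, i, c, w, a, e, d, u, j)
  "kswz" → prefix "ksw" already present; 1 new (z)
  "kswwxtm" → prefix "ksw" already present; 4 new (w, x, t, m)
  "kswwsqzef" → prefix "ksww" already present; 5 new (s, q, z, e, f)
  "kswovq" → prefix "ksw" already present; 3 new (o, v, q)
  "kswbelousqj" → prefix "ksw" already present; 8 new (b, e, l, o, u, s, q, j)
  "kswlgdadtm" → prefix "ksw" already present; 7 new (l, g, d, a, d, t, m)
  "kswsv" → prefix "ksw" already present; 2 new (s, v)
  "kswlowooq" → prefix "kswl" already present; 5 new (o, w, o, o, q)
  "kswriw" → prefix "ksw" already present; 3 new (r, i, w)
Total nodes = 11 + 1 + 4 + 5 + 3 + 8 + 7 + 2 + 5 + 3 = 49

49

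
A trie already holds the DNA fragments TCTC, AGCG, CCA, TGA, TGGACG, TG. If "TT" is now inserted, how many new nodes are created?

Walking "TT" from the root, the first 1 characters ("T") follow existing edges; "T" is the first miss.
So 2 − 1 = 1 new nodes.

1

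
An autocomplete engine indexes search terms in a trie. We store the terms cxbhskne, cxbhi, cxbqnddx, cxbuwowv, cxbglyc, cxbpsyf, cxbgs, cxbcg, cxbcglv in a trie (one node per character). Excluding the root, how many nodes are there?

Count nodes per top-level branch (shared prefixes stored once):
  'c'-branch (cxbcg, cxbcglv, cxbglyc, cxbgs, cxbhi, cxbhskne, cxbpsyf, cxbqnddx, cxbuwowv): 32 nodes
Sum: 32

32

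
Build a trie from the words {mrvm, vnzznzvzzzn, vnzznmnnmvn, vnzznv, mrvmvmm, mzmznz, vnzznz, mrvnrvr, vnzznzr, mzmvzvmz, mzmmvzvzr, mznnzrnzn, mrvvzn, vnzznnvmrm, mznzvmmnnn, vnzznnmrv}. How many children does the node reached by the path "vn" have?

The children of the "vn" node are the distinct next characters among strings starting with "vn".
Distinct next characters after "vn": z.
That node has 1 child edge.

1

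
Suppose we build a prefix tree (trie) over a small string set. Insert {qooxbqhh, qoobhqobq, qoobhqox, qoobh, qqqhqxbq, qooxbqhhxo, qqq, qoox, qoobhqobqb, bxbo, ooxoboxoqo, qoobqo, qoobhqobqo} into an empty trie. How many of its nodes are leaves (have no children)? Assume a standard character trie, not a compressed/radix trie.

Leaves are exactly the stored words that no other stored word extends.
Those words: "bxbo", "ooxoboxoqo", "qoobhqobqb", "qoobhqobqo", "qoobhqox", "qoobqo", "qooxbqhhxo", "qqqhqxbq"
Leaf count: 8

8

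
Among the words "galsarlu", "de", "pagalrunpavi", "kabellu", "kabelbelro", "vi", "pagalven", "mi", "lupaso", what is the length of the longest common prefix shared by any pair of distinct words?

Equivalently: take the maximum, over all pairs, of their longest common prefix length.
"kabelbelro" and "kabellu" agree on "kabel" (5 characters) before diverging; nothing deeper is shared.
Longest shared-prefix length: 5

5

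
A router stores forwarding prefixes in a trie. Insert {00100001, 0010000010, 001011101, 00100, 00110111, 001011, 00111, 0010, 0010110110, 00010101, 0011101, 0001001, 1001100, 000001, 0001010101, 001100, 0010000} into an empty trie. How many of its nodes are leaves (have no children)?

11

A leaf is a node with no children — equivalently, the end of a word that is not a proper prefix of any other stored word.
Those words: "000001", "0001001", "0001010101", "0010000010", "00100001", "0010110110", "001011101", "001100", "00110111", "0011101", "1001100"
Leaf count: 11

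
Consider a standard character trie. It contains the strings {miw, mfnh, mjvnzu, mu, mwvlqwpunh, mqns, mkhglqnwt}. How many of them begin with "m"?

7

Walk to "m"; the words in its subtree are exactly those with that prefix.
Matches: "mfnh", "miw", "mjvnzu", "mkhglqnwt", "mqns", "mu", "mwvlqwpunh"
Count: 7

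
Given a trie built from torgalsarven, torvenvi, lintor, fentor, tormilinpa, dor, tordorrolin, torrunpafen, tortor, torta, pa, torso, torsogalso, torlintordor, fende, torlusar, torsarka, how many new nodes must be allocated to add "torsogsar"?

3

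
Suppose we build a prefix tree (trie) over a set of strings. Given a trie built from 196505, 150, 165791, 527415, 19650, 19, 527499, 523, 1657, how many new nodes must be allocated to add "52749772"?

3

Walking "52749772" from the root, the first 5 characters ("52749") follow existing edges; "7" is the first miss.
Each of the 3 remaining characters creates one node.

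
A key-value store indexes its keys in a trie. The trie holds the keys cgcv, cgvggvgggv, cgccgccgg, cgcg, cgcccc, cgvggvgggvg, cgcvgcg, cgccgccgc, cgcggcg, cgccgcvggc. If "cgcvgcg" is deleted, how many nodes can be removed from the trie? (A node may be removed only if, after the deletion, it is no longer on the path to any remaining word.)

A node on "cgcvgcg"'s path can go only if nothing else ends at it or branches off below it.
The suffix "gcg" (3 nodes) is used only by "cgcvgcg"; "cgcv" is itself a stored word, so pruning stops there.
Nodes removed: 3

3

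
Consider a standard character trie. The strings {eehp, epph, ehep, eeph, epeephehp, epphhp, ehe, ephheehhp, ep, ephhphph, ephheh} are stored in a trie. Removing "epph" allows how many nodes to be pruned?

0

After clearing the end-marker at "epph", prune upward until reaching a node still needed by another word.
Every node on "epph" is still needed (e.g. by "epphhp"), so nothing is freed.
Nodes removed: 0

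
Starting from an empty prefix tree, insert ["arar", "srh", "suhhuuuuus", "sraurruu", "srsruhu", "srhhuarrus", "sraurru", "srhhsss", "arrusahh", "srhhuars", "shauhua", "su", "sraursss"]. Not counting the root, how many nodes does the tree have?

Trace insertions, counting only characters that open a new branch:
  "arar" → 4 new (a, r, a, r)
  "srh" → 3 new (s, r, h)
  "suhhuuuuus" → prefix "s" already present; 9 new (u, h, h, u, u, u, u, u, s)
  "sraurruu" → prefix "sr" already present; 6 new (a, u, r, r, u, u)
  "srsruhu" → prefix "sr" already present; 5 new (s, r, u, h, u)
  "srhhuarrus" → prefix "srh" already present; 7 new (h, u, a, r, r, u, s)
  "sraurru" → prefix "sraurru" already present; 0 new (none)
  "srhhsss" → prefix "srhh" already present; 3 new (s, s, s)
  "arrusahh" → prefix "ar" already present; 6 new (r, u, s, a, h, h)
  "srhhuars" → prefix "srhhuar" already present; 1 new (s)
  "shauhua" → prefix "s" already present; 6 new (h, a, u, h, u, a)
  "su" → prefix "su" already present; 0 new (none)
  "sraursss" → prefix "sraur" already present; 3 new (s, s, s)
Total nodes = 4 + 3 + 9 + 6 + 5 + 7 + 0 + 3 + 6 + 1 + 6 + 0 + 3 = 53

53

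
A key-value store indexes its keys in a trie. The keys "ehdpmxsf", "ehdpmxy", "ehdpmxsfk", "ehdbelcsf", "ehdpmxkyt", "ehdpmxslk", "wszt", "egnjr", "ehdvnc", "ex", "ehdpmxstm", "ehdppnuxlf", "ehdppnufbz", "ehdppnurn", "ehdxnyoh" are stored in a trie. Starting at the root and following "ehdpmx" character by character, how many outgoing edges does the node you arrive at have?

3

Walk "ehdpmx" from the root, arriving at one node.
Characters that immediately follow "ehdpmx" among the stored strings: {k, s, y}.
That node has 3 child edges.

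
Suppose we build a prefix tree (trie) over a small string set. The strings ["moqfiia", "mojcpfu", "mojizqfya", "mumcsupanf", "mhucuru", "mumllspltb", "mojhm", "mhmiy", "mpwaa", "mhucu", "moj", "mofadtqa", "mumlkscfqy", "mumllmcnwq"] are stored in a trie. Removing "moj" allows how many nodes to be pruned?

0

Walk "moj" from the leaf back toward the root, removing each node that no remaining word uses.
Every node on "moj" is still needed (e.g. by "mojcpfu"), so nothing is freed.
Nodes removed: 0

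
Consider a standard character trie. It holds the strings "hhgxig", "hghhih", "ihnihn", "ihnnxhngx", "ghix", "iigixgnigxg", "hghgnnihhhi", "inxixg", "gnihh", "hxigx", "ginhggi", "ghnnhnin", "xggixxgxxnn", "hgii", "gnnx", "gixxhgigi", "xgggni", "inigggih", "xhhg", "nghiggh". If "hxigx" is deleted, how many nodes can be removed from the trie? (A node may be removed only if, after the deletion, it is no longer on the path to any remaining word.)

4

A node on "hxigx"'s path can go only if nothing else ends at it or branches off below it.
The suffix "xigx" (4 nodes) is used only by "hxigx"; the node for "h" still has the child "h", so pruning stops there.
Nodes removed: 4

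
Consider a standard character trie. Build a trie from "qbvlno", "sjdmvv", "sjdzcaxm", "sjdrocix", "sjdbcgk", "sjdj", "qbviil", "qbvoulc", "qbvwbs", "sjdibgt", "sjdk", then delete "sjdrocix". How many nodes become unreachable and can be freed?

Walk "sjdrocix" from the leaf back toward the root, removing each node that no remaining word uses.
The suffix "rocix" (5 nodes) is used only by "sjdrocix"; the node for "sjd" still has the child "m", so pruning stops there.
Nodes removed: 5

5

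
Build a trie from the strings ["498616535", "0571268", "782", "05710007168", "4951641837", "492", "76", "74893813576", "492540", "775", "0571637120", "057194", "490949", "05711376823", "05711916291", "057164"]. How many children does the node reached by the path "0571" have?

The children of the "0571" node are the distinct next characters among strings starting with "0571".
Distinct next characters after "0571": 0, 1, 2, 6, 9.
That node has 5 child edges.

5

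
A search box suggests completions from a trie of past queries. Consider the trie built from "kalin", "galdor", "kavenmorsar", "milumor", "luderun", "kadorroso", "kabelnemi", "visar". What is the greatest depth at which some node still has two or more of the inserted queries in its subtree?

Look for the deepest trie node that still has at least two words in its subtree.
e.g. "kabelnemi" and "kadorroso" share the prefix "ka" of length 2; no pair shares a longer one.
Longest shared-prefix length: 2

2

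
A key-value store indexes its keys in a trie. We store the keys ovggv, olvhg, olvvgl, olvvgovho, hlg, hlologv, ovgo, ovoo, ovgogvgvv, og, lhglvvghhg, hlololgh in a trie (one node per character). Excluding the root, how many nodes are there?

Insert word by word; a character creates a node only if that edge doesn't already exist:
  "ovggv" → 5 new (o, v, g, g, v)
  "olvhg" → prefix "o" already present; 4 new (l, v, h, g)
  "olvvgl" → prefix "olv" already present; 3 new (v, g, l)
  "olvvgovho" → prefix "olvvg" already present; 4 new (o, v, h, o)
  "hlg" → 3 new (h, l, g)
  "hlologv" → prefix "hl" already present; 5 new (o, l, o, g, v)
  "ovgo" → prefix "ovg" already present; 1 new (o)
  "ovoo" → prefix "ov" already present; 2 new (o, o)
  "ovgogvgvv" → prefix "ovgo" already present; 5 new (g, v, g, v, v)
  "og" → prefix "o" already present; 1 new (g)
  "lhglvvghhg" → 10 new (l, h, g, l, v, v, g, h, h, g)
  "hlololgh" → prefix "hlolo" already present; 3 new (l, g, h)
Total nodes = 5 + 4 + 3 + 4 + 3 + 5 + 1 + 2 + 5 + 1 + 10 + 3 = 46

46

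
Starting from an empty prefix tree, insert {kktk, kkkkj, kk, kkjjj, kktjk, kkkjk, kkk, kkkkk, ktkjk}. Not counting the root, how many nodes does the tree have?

19

Trie structure (* marks end of a word):
(root)
└─ k
   ├─ k *
   │  ├─ j
   │  │  └─ j
   │  │     └─ j *
   │  ├─ k *
   │  │  ├─ j
   │  │  │  └─ k *
   │  │  └─ k
   │  │     ├─ j *
   │  │     └─ k *
   │  └─ t
   │     ├─ j
   │     │  └─ k *
   │     └─ k *
   └─ t
      └─ k
         └─ j
            └─ k *
Counting every labelled node above: 19.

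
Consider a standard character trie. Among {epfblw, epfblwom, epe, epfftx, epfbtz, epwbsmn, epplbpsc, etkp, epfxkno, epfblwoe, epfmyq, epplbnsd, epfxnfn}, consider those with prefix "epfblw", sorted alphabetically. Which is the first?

epfblw

DFS of the "epfblw" subtree visits, in order: "epfblw", "epfblwoe", "epfblwom"
The 1st is epfblw.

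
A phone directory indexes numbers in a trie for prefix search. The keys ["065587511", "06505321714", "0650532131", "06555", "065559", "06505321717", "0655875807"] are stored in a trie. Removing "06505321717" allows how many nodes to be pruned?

A node on "06505321717"'s path can go only if nothing else ends at it or branches off below it.
The suffix "7" (1 node) is used only by "06505321717"; the node for "0650532171" still has the child "4", so pruning stops there.
Nodes removed: 1

1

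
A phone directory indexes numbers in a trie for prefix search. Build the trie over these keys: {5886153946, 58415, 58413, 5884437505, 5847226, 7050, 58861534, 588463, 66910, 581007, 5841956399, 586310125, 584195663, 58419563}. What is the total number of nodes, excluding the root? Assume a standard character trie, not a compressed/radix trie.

56

Count nodes per top-level branch (shared prefixes stored once):
  '5'-branch (581007, 58413, 58415, 58419563, 5841956399, 584195663, 5847226, 586310125, 5884437505, 588463, 58861534, 5886153946): 47 nodes
  '6'-branch (66910): 5 nodes
  '7'-branch (7050): 4 nodes
Sum: 56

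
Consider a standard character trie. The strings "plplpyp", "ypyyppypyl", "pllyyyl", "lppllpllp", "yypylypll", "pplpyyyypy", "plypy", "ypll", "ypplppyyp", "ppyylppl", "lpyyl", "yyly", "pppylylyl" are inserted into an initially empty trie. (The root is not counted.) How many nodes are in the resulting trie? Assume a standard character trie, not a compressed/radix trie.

78

Insert word by word; a character creates a node only if that edge doesn't already exist:
  "plplpyp" → 7 new (p, l, p, l, p, y, p)
  "ypyyppypyl" → 10 new (y, p, y, y, p, p, y, p, y, l)
  "pllyyyl" → prefix "pl" already present; 5 new (l, y, y, y, l)
  "lppllpllp" → 9 new (l, p, p, l, l, p, l, l, p)
  "yypylypll" → prefix "y" already present; 8 new (y, p, y, l, y, p, l, l)
  "pplpyyyypy" → prefix "p" already present; 9 new (p, l, p, y, y, y, y, p, y)
  "plypy" → prefix "pl" already present; 3 new (y, p, y)
  "ypll" → prefix "yp" already present; 2 new (l, l)
  "ypplppyyp" → prefix "yp" already present; 7 new (p, l, p, p, y, y, p)
  "ppyylppl" → prefix "pp" already present; 6 new (y, y, l, p, p, l)
  "lpyyl" → prefix "lp" already present; 3 new (y, y, l)
  "yyly" → prefix "yy" already present; 2 new (l, y)
  "pppylylyl" → prefix "pp" already present; 7 new (p, y, l, y, l, y, l)
Total nodes = 7 + 10 + 5 + 9 + 8 + 9 + 3 + 2 + 7 + 6 + 3 + 2 + 7 = 78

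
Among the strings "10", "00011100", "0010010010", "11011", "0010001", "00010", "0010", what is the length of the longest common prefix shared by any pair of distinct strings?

5

The deepest shared node is where two words last agree before diverging.
"0010001" and "0010010010" agree on "00100" (5 characters) before diverging; nothing deeper is shared.
Longest shared-prefix length: 5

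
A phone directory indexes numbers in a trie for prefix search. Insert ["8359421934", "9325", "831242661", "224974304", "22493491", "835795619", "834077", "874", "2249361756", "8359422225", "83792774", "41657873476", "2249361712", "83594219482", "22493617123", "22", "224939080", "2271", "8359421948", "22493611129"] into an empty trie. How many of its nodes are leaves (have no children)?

17

A leaf is a node with no children — equivalently, the end of a word that is not a proper prefix of any other stored word.
Those words: "22493491", "22493611129", "22493617123", "2249361756", "224939080", "224974304", "2271", "41657873476", "831242661", "834077", "835795619", "8359421934", "83594219482", "8359422225", "83792774", "874", "9325"
Leaf count: 17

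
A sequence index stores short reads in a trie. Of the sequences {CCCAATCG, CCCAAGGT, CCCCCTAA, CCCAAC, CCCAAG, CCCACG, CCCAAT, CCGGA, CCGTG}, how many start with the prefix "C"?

Walk to "C"; the words in its subtree are exactly those with that prefix.
Words under "C": CCCAAC, CCCAAG, CCCAAGGT, CCCAAT, CCCAATCG, CCCACG, CCCCCTAA, CCGGA, CCGTG
Count: 9

9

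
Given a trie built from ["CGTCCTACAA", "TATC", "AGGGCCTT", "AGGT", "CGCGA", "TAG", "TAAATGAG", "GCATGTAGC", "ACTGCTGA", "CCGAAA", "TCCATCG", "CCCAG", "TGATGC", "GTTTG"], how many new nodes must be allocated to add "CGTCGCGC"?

Walking "CGTCGCGC" from the root, the first 4 characters ("CGTC") follow existing edges; "G" is the first miss.
Each of the 4 remaining characters creates one node.

4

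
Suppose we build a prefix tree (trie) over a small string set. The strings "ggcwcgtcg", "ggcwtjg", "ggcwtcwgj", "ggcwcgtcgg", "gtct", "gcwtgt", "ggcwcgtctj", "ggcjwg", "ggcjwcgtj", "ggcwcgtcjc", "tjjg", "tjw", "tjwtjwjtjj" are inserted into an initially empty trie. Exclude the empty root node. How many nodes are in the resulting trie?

Insert word by word; a character creates a node only if that edge doesn't already exist:
  "ggcwcgtcg" → 9 new (g, g, c, w, c, g, t, c, g)
  "ggcwtjg" → prefix "ggcw" already present; 3 new (t, j, g)
  "ggcwtcwgj" → prefix "ggcwt" already present; 4 new (c, w, g, j)
  "ggcwcgtcgg" → prefix "ggcwcgtcg" already present; 1 new (g)
  "gtct" → prefix "g" already present; 3 new (t, c, t)
  "gcwtgt" → prefix "g" already present; 5 new (c, w, t, g, t)
  "ggcwcgtctj" → prefix "ggcwcgtc" already present; 2 new (t, j)
  "ggcjwg" → prefix "ggc" already present; 3 new (j, w, g)
  "ggcjwcgtj" → prefix "ggcjw" already present; 4 new (c, g, t, j)
  "ggcwcgtcjc" → prefix "ggcwcgtc" already present; 2 new (j, c)
  "tjjg" → 4 new (t, j, j, g)
  "tjw" → prefix "tj" already present; 1 new (w)
  "tjwtjwjtjj" → prefix "tjw" already present; 7 new (t, j, w, j, t, j, j)
Total nodes = 9 + 3 + 4 + 1 + 3 + 5 + 2 + 3 + 4 + 2 + 4 + 1 + 7 = 48

48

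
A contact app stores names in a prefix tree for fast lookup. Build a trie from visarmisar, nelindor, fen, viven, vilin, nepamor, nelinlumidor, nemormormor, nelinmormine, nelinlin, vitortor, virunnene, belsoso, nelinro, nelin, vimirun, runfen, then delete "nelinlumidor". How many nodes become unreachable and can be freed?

Walk "nelinlumidor" from the leaf back toward the root, removing each node that no remaining word uses.
The suffix "umidor" (6 nodes) is used only by "nelinlumidor"; the node for "nelinl" still has the child "i", so pruning stops there.
Nodes removed: 6

6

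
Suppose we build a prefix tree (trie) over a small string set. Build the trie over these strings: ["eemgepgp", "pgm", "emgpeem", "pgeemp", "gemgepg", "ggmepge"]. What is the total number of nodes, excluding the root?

Trie structure (* marks end of a word):
(root)
├─ e
│  ├─ e
│  │  └─ m
│  │     └─ g
│  │        └─ e
│  │           └─ p
│  │              └─ g
│  │                 └─ p *
│  └─ m
│     └─ g
│        └─ p
│           └─ e
│              └─ e
│                 └─ m *
├─ g
│  ├─ e
│  │  └─ m
│  │     └─ g
│  │        └─ e
│  │           └─ p
│  │              └─ g *
│  └─ g
│     └─ m
│        └─ e
│           └─ p
│              └─ g
│                 └─ e *
└─ p
   └─ g
      ├─ e
      │  └─ e
      │     └─ m
      │        └─ p *
      └─ m *
Counting every labelled node above: 34.

34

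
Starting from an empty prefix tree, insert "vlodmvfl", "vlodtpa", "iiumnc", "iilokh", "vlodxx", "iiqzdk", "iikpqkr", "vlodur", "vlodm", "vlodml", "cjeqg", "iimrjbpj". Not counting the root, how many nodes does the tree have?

46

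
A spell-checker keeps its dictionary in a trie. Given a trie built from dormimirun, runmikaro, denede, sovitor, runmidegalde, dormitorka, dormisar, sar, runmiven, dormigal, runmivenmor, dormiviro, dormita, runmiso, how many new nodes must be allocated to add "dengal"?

3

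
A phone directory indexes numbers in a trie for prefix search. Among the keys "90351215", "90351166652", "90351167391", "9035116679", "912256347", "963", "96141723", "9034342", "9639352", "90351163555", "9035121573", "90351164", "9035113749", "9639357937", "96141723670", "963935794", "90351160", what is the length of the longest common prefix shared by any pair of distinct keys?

8

Equivalently: take the maximum, over all pairs, of their longest common prefix length.
e.g. "90351166652" and "9035116679" share the prefix "90351166" of length 8; no pair shares a longer one.
Longest shared-prefix length: 8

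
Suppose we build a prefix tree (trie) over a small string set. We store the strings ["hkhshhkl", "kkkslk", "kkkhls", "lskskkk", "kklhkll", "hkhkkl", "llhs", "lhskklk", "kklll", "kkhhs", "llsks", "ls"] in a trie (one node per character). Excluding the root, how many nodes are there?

Insert word by word; a character creates a node only if that edge doesn't already exist:
  "hkhshhkl" → 8 new (h, k, h, s, h, h, k, l)
  "kkkslk" → 6 new (k, k, k, s, l, k)
  "kkkhls" → prefix "kkk" already present; 3 new (h, l, s)
  "lskskkk" → 7 new (l, s, k, s, k, k, k)
  "kklhkll" → prefix "kk" already present; 5 new (l, h, k, l, l)
  "hkhkkl" → prefix "hkh" already present; 3 new (k, k, l)
  "llhs" → prefix "l" already present; 3 new (l, h, s)
  "lhskklk" → prefix "l" already present; 6 new (h, s, k, k, l, k)
  "kklll" → prefix "kkl" already present; 2 new (l, l)
  "kkhhs" → prefix "kk" already present; 3 new (h, h, s)
  "llsks" → prefix "ll" already present; 3 new (s, k, s)
  "ls" → prefix "ls" already present; 0 new (none)
Total nodes = 8 + 6 + 3 + 7 + 5 + 3 + 3 + 6 + 2 + 3 + 3 + 0 = 49

49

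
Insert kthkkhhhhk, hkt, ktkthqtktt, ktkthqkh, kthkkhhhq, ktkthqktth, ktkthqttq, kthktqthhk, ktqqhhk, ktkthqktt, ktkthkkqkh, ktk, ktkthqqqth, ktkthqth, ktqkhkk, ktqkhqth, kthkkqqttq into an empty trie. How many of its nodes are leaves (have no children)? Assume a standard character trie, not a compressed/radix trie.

15

A leaf is a node with no children — equivalently, the end of a word that is not a proper prefix of any other stored word.
Those words: "hkt", "kthkkhhhhk", "kthkkhhhq", "kthkkqqttq", "kthktqthhk", "ktkthkkqkh", "ktkthqkh", "ktkthqktth", "ktkthqqqth", "ktkthqth", "ktkthqtktt", "ktkthqttq", "ktqkhkk", "ktqkhqth", "ktqqhhk"
Leaf count: 15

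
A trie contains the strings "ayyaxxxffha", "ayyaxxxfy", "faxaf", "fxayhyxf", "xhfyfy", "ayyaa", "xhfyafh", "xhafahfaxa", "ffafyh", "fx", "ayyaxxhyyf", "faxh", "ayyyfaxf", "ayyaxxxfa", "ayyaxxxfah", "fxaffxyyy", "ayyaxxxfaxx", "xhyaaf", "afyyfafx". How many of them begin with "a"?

9

Filter for entries beginning with "a":
Words under "a": afyyfafx, ayyaa, ayyaxxhyyf, ayyaxxxfa, ayyaxxxfah, ayyaxxxfaxx, ayyaxxxffha, ayyaxxxfy, ayyyfaxf
Count: 9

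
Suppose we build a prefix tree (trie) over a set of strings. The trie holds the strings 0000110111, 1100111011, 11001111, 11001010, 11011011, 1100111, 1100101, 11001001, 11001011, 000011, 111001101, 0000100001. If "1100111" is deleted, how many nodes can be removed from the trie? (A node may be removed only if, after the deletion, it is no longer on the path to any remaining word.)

0

After clearing the end-marker at "1100111", prune upward until reaching a node still needed by another word.
Every node on "1100111" is still needed (e.g. by "1100111011"), so nothing is freed.
Nodes removed: 0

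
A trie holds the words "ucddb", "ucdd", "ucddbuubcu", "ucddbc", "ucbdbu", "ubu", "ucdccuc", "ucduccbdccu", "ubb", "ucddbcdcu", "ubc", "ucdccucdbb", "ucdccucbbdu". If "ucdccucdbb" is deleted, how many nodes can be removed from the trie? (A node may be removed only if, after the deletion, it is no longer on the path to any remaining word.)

3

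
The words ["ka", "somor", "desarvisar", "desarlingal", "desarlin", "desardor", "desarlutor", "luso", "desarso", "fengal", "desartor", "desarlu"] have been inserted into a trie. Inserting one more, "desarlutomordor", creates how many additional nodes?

6

"desarluto" is already a path in the trie; the remaining "mordor" must be added.
Each of the 6 remaining characters creates one node.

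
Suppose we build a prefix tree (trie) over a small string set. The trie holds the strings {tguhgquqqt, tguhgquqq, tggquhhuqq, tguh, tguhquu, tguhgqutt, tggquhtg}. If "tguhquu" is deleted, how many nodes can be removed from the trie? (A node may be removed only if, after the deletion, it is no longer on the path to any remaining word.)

After clearing the end-marker at "tguhquu", prune upward until reaching a node still needed by another word.
The suffix "quu" (3 nodes) is used only by "tguhquu"; the node for "tguh" still has the child "g", so pruning stops there.
Nodes removed: 3

3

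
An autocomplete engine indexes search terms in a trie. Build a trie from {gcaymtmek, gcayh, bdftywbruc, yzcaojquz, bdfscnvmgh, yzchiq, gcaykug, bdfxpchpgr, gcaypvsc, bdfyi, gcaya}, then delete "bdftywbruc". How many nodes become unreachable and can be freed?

7

After clearing the end-marker at "bdftywbruc", prune upward until reaching a node still needed by another word.
The suffix "tywbruc" (7 nodes) is used only by "bdftywbruc"; the node for "bdf" still has the child "s", so pruning stops there.
Nodes removed: 7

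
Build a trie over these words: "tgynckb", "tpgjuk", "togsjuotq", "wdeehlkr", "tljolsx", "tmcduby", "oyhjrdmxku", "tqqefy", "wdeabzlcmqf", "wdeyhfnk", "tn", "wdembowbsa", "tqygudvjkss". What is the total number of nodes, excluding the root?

Count nodes per top-level branch (shared prefixes stored once):
  'o'-branch (oyhjrdmxku): 10 nodes
  't'-branch (tgynckb, tljolsx, tmcduby, tn, togsjuotq, tpgjuk, tqqefy, tqygudvjkss): 47 nodes
  'w'-branch (wdeabzlcmqf, wdeehlkr, wdembowbsa, wdeyhfnk): 28 nodes
Sum: 85

85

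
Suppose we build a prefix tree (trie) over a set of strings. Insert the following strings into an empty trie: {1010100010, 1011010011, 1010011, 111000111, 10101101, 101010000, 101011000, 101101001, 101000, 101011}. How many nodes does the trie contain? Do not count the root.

Insert word by word; a character creates a node only if that edge doesn't already exist:
  "1010100010" → 10 new (1, 0, 1, 0, 1, 0, 0, 0, 1, 0)
  "1011010011" → prefix "101" already present; 7 new (1, 0, 1, 0, 0, 1, 1)
  "1010011" → prefix "1010" already present; 3 new (0, 1, 1)
  "111000111" → prefix "1" already present; 8 new (1, 1, 0, 0, 0, 1, 1, 1)
  "10101101" → prefix "10101" already present; 3 new (1, 0, 1)
  "101010000" → prefix "10101000" already present; 1 new (0)
  "101011000" → prefix "1010110" already present; 2 new (0, 0)
  "101101001" → prefix "101101001" already present; 0 new (none)
  "101000" → prefix "10100" already present; 1 new (0)
  "101011" → prefix "101011" already present; 0 new (none)
Total nodes = 10 + 7 + 3 + 8 + 3 + 1 + 2 + 0 + 1 + 0 = 35

35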